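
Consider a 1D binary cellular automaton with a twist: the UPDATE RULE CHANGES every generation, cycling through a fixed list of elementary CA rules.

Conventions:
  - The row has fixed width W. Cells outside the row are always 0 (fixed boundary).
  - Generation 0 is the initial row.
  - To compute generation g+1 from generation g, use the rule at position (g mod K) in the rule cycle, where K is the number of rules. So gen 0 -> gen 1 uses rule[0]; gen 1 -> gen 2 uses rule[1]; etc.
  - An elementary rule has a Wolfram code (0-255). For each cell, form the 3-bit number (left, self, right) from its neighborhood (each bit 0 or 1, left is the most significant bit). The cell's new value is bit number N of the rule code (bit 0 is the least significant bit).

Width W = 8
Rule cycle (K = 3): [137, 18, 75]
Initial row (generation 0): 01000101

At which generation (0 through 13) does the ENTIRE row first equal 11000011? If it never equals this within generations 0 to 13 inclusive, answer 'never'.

Gen 0: 01000101
Gen 1 (rule 137): 00010000
Gen 2 (rule 18): 00101000
Gen 3 (rule 75): 11000011
Gen 4 (rule 137): 10011010
Gen 5 (rule 18): 01100001
Gen 6 (rule 75): 11101110
Gen 7 (rule 137): 11001100
Gen 8 (rule 18): 00110010
Gen 9 (rule 75): 11110100
Gen 10 (rule 137): 11100001
Gen 11 (rule 18): 00010010
Gen 12 (rule 75): 11100100
Gen 13 (rule 137): 11000001

Answer: 3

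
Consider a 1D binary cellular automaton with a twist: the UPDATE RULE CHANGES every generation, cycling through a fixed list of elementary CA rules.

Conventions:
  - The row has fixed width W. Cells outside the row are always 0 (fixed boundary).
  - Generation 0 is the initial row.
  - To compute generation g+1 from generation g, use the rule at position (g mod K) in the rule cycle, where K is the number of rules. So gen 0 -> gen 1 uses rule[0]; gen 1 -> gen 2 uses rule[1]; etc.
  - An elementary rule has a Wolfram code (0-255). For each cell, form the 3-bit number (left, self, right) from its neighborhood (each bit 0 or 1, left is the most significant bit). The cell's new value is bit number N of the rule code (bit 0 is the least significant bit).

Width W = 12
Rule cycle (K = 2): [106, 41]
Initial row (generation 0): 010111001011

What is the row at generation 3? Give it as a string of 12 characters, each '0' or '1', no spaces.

Gen 0: 010111001011
Gen 1 (rule 106): 101101010111
Gen 2 (rule 41): 011010101100
Gen 3 (rule 106): 111101011100

Answer: 111101011100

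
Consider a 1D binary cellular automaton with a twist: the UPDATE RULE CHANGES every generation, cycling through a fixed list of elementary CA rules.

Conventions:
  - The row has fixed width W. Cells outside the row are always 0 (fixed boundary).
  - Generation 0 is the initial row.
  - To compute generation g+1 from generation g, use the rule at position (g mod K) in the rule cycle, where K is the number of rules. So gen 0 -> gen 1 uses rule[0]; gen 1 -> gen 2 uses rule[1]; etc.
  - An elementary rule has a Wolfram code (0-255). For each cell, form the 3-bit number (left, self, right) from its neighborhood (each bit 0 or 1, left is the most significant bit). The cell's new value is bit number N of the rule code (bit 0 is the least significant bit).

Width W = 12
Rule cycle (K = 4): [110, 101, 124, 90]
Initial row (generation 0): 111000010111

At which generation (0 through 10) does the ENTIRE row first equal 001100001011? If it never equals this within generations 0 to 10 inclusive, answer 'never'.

Gen 0: 111000010111
Gen 1 (rule 110): 101000111101
Gen 2 (rule 101): 111010000111
Gen 3 (rule 124): 101111000101
Gen 4 (rule 90): 001001101000
Gen 5 (rule 110): 011011111000
Gen 6 (rule 101): 001100001011
Gen 7 (rule 124): 001110001111
Gen 8 (rule 90): 011011011001
Gen 9 (rule 110): 111111111011
Gen 10 (rule 101): 000000001101

Answer: 6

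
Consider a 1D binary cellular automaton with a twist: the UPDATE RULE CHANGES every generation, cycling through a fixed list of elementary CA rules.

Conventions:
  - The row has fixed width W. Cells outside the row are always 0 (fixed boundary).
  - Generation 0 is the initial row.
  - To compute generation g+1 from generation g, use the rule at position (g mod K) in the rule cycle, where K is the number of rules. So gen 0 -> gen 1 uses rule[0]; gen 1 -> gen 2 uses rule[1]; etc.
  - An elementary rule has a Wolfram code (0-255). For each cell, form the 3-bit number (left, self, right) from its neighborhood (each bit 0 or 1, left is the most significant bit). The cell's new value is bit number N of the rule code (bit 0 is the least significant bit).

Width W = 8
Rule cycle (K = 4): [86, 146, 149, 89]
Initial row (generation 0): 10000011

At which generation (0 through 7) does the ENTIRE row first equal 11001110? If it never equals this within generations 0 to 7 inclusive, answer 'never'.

Gen 0: 10000011
Gen 1 (rule 86): 11000101
Gen 2 (rule 146): 00101000
Gen 3 (rule 149): 10101111
Gen 4 (rule 89): 00001001
Gen 5 (rule 86): 00011111
Gen 6 (rule 146): 00101110
Gen 7 (rule 149): 10100101

Answer: never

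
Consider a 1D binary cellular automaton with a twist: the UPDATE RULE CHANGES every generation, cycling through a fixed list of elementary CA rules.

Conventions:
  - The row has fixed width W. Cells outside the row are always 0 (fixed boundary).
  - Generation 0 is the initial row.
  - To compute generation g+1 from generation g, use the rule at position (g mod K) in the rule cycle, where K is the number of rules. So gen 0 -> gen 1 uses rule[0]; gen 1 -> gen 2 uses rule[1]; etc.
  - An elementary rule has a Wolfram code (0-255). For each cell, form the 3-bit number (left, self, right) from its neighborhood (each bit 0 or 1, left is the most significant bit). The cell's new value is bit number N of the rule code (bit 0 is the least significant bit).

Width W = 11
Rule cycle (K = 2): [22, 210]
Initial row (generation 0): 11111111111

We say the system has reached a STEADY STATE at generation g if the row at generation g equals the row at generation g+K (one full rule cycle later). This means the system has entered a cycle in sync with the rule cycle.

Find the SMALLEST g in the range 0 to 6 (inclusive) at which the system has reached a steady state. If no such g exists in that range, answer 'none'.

Answer: 1

Derivation:
Gen 0: 11111111111
Gen 1 (rule 22): 00000000000
Gen 2 (rule 210): 00000000000
Gen 3 (rule 22): 00000000000
Gen 4 (rule 210): 00000000000
Gen 5 (rule 22): 00000000000
Gen 6 (rule 210): 00000000000
Gen 7 (rule 22): 00000000000
Gen 8 (rule 210): 00000000000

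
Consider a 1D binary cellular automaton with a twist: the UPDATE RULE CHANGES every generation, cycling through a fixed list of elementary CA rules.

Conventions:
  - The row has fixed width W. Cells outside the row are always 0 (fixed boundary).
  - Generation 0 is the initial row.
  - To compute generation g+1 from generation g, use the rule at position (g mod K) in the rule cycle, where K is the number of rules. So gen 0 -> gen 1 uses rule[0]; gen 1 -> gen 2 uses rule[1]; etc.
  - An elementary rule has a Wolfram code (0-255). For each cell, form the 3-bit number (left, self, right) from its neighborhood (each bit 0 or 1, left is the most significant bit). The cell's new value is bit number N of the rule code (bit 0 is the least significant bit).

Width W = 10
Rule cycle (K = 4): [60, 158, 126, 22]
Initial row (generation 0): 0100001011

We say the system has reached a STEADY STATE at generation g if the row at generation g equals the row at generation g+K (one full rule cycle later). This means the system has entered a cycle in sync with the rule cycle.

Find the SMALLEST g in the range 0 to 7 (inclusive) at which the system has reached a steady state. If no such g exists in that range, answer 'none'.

Answer: 4

Derivation:
Gen 0: 0100001011
Gen 1 (rule 60): 0110001110
Gen 2 (rule 158): 1101011101
Gen 3 (rule 126): 1111110111
Gen 4 (rule 22): 0000000000
Gen 5 (rule 60): 0000000000
Gen 6 (rule 158): 0000000000
Gen 7 (rule 126): 0000000000
Gen 8 (rule 22): 0000000000
Gen 9 (rule 60): 0000000000
Gen 10 (rule 158): 0000000000
Gen 11 (rule 126): 0000000000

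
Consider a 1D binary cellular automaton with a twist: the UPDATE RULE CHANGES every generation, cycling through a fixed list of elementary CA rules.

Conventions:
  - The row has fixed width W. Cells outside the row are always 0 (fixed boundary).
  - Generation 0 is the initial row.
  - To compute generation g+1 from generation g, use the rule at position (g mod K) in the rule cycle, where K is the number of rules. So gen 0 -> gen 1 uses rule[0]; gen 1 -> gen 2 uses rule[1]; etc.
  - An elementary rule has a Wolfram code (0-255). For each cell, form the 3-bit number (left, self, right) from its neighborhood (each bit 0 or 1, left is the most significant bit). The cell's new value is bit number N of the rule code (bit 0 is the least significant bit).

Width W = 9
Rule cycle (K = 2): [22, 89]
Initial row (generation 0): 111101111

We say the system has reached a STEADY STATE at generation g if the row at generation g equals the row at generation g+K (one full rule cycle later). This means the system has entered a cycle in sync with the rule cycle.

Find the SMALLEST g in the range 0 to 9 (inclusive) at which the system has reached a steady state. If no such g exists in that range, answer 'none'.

Gen 0: 111101111
Gen 1 (rule 22): 000000000
Gen 2 (rule 89): 111111111
Gen 3 (rule 22): 000000000
Gen 4 (rule 89): 111111111
Gen 5 (rule 22): 000000000
Gen 6 (rule 89): 111111111
Gen 7 (rule 22): 000000000
Gen 8 (rule 89): 111111111
Gen 9 (rule 22): 000000000
Gen 10 (rule 89): 111111111
Gen 11 (rule 22): 000000000

Answer: 1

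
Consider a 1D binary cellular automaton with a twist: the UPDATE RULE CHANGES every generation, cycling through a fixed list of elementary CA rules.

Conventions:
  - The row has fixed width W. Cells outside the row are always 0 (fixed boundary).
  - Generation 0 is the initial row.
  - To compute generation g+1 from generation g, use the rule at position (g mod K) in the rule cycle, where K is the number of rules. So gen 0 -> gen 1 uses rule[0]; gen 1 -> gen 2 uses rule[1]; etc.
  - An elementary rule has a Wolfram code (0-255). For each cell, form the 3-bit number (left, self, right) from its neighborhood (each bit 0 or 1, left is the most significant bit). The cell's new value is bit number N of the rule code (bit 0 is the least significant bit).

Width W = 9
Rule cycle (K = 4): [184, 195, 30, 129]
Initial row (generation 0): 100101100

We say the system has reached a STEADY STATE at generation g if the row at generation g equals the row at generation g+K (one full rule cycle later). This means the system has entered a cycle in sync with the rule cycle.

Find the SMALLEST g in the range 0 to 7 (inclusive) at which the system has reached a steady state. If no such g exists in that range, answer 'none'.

Answer: none

Derivation:
Gen 0: 100101100
Gen 1 (rule 184): 010011010
Gen 2 (rule 195): 100101000
Gen 3 (rule 30): 111101100
Gen 4 (rule 129): 011000001
Gen 5 (rule 184): 010100000
Gen 6 (rule 195): 100001111
Gen 7 (rule 30): 110011000
Gen 8 (rule 129): 000000011
Gen 9 (rule 184): 000000010
Gen 10 (rule 195): 111111100
Gen 11 (rule 30): 100000010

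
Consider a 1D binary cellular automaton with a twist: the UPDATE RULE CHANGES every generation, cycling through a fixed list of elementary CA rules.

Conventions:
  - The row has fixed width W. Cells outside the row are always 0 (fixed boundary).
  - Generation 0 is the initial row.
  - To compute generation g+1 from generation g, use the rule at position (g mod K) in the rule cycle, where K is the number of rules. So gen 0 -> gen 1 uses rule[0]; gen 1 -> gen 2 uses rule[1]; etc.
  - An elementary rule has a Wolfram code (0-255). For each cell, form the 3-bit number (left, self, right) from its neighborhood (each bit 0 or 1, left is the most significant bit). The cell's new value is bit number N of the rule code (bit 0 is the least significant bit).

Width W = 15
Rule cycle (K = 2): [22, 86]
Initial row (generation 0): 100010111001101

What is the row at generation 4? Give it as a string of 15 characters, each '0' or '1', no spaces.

Gen 0: 100010111001101
Gen 1 (rule 22): 110110000110001
Gen 2 (rule 86): 010011001011011
Gen 3 (rule 22): 111100111000000
Gen 4 (rule 86): 000111001100000

Answer: 000111001100000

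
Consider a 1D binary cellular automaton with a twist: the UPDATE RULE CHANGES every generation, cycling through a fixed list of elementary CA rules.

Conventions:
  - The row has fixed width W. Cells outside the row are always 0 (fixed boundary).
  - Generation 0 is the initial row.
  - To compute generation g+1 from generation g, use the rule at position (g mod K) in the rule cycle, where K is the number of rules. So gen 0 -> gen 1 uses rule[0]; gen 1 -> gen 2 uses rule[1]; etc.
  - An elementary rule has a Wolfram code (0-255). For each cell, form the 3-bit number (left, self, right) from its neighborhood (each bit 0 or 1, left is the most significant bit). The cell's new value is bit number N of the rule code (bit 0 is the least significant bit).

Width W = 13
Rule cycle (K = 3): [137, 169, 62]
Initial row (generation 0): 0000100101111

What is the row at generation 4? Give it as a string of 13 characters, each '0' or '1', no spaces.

Gen 0: 0000100101111
Gen 1 (rule 137): 1110000001110
Gen 2 (rule 169): 1100111101100
Gen 3 (rule 62): 1011100011010
Gen 4 (rule 137): 0011001010000

Answer: 0011001010000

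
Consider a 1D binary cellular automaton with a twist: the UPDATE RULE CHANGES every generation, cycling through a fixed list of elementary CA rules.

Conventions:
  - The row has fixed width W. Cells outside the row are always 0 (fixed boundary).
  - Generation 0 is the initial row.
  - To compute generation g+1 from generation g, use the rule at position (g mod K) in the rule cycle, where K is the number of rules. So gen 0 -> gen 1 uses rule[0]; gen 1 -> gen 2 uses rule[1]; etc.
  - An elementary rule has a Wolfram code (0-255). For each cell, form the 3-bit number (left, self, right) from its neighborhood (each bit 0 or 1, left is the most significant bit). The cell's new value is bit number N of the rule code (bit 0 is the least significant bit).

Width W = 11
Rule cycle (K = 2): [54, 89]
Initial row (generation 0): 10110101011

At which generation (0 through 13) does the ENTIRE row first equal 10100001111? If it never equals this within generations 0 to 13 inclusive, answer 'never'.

Answer: 6

Derivation:
Gen 0: 10110101011
Gen 1 (rule 54): 11001111100
Gen 2 (rule 89): 11101000111
Gen 3 (rule 54): 00011101000
Gen 4 (rule 89): 11010100111
Gen 5 (rule 54): 00111111000
Gen 6 (rule 89): 10100001111
Gen 7 (rule 54): 11110010000
Gen 8 (rule 89): 10011001111
Gen 9 (rule 54): 11100110000
Gen 10 (rule 89): 10110111111
Gen 11 (rule 54): 11001000000
Gen 12 (rule 89): 11100111111
Gen 13 (rule 54): 00011000000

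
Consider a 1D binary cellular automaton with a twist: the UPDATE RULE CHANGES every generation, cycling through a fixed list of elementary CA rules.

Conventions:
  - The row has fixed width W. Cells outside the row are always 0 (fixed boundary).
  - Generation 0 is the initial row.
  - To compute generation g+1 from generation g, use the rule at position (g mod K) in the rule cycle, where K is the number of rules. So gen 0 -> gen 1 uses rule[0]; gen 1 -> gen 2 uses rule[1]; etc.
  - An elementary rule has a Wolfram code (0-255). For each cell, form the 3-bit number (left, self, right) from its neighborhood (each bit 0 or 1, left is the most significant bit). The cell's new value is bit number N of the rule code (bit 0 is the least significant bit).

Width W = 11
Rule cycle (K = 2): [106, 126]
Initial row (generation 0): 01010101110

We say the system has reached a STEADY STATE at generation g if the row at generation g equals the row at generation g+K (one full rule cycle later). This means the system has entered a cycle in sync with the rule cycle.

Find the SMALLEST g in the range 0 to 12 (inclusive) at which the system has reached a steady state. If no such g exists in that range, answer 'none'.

Gen 0: 01010101110
Gen 1 (rule 106): 10101011010
Gen 2 (rule 126): 11111111111
Gen 3 (rule 106): 10000000001
Gen 4 (rule 126): 11000000011
Gen 5 (rule 106): 11000000111
Gen 6 (rule 126): 11100001101
Gen 7 (rule 106): 10100011110
Gen 8 (rule 126): 11110110011
Gen 9 (rule 106): 10011110111
Gen 10 (rule 126): 11110011101
Gen 11 (rule 106): 10010110110
Gen 12 (rule 126): 11111111111
Gen 13 (rule 106): 10000000001
Gen 14 (rule 126): 11000000011

Answer: none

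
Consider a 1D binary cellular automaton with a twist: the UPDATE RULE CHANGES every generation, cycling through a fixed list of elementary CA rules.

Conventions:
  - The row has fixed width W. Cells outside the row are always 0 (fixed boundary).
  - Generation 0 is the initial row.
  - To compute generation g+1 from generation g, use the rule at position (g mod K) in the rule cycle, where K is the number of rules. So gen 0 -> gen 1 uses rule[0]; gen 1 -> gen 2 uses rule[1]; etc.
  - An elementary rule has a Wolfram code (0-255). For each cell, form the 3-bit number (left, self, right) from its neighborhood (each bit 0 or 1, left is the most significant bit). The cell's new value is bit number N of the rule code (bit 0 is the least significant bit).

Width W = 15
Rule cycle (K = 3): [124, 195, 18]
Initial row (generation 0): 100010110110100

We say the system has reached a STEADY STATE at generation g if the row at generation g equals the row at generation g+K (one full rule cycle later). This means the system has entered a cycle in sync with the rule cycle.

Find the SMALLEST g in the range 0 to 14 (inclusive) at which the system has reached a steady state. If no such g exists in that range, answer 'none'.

Gen 0: 100010110110100
Gen 1 (rule 124): 110011111111110
Gen 2 (rule 195): 010101111111110
Gen 3 (rule 18): 100000000000001
Gen 4 (rule 124): 110000000000001
Gen 5 (rule 195): 010111111111110
Gen 6 (rule 18): 100000000000001
Gen 7 (rule 124): 110000000000001
Gen 8 (rule 195): 010111111111110
Gen 9 (rule 18): 100000000000001
Gen 10 (rule 124): 110000000000001
Gen 11 (rule 195): 010111111111110
Gen 12 (rule 18): 100000000000001
Gen 13 (rule 124): 110000000000001
Gen 14 (rule 195): 010111111111110
Gen 15 (rule 18): 100000000000001
Gen 16 (rule 124): 110000000000001
Gen 17 (rule 195): 010111111111110

Answer: 3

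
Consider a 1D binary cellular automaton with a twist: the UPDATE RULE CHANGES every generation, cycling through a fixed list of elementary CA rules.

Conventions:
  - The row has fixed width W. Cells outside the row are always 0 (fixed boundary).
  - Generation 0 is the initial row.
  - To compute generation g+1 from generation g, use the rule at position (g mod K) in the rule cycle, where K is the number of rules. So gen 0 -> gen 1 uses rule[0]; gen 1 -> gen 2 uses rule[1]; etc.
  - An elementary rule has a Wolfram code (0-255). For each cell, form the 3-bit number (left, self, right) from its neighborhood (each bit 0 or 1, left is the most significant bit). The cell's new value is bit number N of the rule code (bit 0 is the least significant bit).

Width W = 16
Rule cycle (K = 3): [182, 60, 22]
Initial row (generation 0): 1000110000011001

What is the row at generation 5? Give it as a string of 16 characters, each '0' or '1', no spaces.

Gen 0: 1000110000011001
Gen 1 (rule 182): 1101001000100111
Gen 2 (rule 60): 1011101100110100
Gen 3 (rule 22): 1000000011000110
Gen 4 (rule 182): 1100000100101001
Gen 5 (rule 60): 1010000110111101

Answer: 1010000110111101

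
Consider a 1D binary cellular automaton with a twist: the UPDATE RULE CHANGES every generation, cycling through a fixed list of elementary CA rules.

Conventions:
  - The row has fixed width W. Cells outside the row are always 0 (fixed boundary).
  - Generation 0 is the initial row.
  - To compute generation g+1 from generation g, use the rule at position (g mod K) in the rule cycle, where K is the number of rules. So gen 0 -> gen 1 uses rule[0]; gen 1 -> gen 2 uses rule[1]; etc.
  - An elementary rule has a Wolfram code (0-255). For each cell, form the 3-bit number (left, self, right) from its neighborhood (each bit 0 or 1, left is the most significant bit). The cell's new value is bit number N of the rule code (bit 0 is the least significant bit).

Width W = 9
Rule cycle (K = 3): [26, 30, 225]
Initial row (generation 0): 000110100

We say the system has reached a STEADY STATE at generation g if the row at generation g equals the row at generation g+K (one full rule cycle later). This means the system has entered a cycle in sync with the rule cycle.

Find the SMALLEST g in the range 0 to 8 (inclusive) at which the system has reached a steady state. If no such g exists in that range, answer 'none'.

Gen 0: 000110100
Gen 1 (rule 26): 001100010
Gen 2 (rule 30): 011010111
Gen 3 (rule 225): 001101011
Gen 4 (rule 26): 011000010
Gen 5 (rule 30): 110100111
Gen 6 (rule 225): 011000011
Gen 7 (rule 26): 110100110
Gen 8 (rule 30): 100111101
Gen 9 (rule 225): 000011110
Gen 10 (rule 26): 000110001
Gen 11 (rule 30): 001101011

Answer: none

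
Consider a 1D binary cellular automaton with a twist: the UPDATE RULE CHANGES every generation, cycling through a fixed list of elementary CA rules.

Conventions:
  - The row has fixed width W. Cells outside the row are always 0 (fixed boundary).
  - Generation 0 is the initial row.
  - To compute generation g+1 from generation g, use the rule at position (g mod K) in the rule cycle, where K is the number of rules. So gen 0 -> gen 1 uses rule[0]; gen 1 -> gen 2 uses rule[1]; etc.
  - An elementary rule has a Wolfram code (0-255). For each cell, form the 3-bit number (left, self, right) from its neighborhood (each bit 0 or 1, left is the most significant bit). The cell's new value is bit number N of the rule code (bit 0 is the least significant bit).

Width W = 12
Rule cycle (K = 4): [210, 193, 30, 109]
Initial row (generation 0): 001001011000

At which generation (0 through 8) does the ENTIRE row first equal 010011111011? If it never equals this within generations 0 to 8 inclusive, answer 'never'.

Gen 0: 001001011000
Gen 1 (rule 210): 010110001100
Gen 2 (rule 193): 000010100101
Gen 3 (rule 30): 000110111101
Gen 4 (rule 109): 110111100111
Gen 5 (rule 210): 010011111011
Gen 6 (rule 193): 000001111001
Gen 7 (rule 30): 000011000111
Gen 8 (rule 109): 111011010101

Answer: 5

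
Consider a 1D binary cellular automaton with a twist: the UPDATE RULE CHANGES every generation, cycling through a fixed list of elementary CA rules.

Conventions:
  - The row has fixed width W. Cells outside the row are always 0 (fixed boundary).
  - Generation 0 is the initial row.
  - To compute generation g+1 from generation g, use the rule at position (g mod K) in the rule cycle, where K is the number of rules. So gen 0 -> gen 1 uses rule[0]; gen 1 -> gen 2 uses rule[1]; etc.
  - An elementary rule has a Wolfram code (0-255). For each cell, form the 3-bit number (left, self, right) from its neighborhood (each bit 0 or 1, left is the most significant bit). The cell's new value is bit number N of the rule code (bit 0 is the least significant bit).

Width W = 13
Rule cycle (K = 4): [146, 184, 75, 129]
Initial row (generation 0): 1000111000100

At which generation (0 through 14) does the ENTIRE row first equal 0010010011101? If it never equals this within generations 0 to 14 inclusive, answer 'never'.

Answer: 14

Derivation:
Gen 0: 1000111000100
Gen 1 (rule 146): 0101010101010
Gen 2 (rule 184): 0010101010101
Gen 3 (rule 75): 1100000000000
Gen 4 (rule 129): 0001111111111
Gen 5 (rule 146): 0010111111110
Gen 6 (rule 184): 0001111111101
Gen 7 (rule 75): 1111000000100
Gen 8 (rule 129): 0110011110001
Gen 9 (rule 146): 1001101101010
Gen 10 (rule 184): 0101011010101
Gen 11 (rule 75): 1000011000000
Gen 12 (rule 129): 0011000011111
Gen 13 (rule 146): 0100100101110
Gen 14 (rule 184): 0010010011101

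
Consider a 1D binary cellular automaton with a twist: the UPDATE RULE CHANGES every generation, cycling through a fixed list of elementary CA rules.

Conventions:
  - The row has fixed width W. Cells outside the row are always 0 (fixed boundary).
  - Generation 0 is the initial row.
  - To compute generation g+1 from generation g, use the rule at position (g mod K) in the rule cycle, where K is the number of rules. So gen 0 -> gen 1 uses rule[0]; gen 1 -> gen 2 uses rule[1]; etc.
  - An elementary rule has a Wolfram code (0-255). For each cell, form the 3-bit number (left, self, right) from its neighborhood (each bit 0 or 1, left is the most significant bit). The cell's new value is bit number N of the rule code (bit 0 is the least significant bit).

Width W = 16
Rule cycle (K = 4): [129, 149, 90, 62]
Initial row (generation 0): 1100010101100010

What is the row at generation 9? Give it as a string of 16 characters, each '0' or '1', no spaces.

Answer: 0000000110000100

Derivation:
Gen 0: 1100010101100010
Gen 1 (rule 129): 0001000000001000
Gen 2 (rule 149): 1101111111101111
Gen 3 (rule 90): 1101000000101001
Gen 4 (rule 62): 1011100001111111
Gen 5 (rule 129): 0001001100111110
Gen 6 (rule 149): 1101100010011101
Gen 7 (rule 90): 1101110101110100
Gen 8 (rule 62): 1011001111001110
Gen 9 (rule 129): 0000000110000100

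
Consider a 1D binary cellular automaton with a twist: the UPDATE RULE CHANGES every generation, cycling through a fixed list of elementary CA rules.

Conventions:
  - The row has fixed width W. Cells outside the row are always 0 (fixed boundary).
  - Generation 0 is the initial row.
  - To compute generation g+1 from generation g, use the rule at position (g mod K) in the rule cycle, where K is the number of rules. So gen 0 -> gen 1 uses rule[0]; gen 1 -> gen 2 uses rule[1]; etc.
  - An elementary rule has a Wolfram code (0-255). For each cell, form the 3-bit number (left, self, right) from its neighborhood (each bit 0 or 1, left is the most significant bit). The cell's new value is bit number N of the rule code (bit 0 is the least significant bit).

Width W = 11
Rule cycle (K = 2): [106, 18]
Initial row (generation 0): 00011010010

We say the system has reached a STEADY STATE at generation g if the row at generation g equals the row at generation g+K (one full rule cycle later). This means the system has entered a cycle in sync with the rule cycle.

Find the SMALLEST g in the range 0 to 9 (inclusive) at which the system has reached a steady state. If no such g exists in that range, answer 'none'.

Answer: none

Derivation:
Gen 0: 00011010010
Gen 1 (rule 106): 00111100100
Gen 2 (rule 18): 01000011010
Gen 3 (rule 106): 10000111100
Gen 4 (rule 18): 01001000010
Gen 5 (rule 106): 10010000100
Gen 6 (rule 18): 01101001010
Gen 7 (rule 106): 11110010100
Gen 8 (rule 18): 00001100010
Gen 9 (rule 106): 00011100100
Gen 10 (rule 18): 00100011010
Gen 11 (rule 106): 01000111100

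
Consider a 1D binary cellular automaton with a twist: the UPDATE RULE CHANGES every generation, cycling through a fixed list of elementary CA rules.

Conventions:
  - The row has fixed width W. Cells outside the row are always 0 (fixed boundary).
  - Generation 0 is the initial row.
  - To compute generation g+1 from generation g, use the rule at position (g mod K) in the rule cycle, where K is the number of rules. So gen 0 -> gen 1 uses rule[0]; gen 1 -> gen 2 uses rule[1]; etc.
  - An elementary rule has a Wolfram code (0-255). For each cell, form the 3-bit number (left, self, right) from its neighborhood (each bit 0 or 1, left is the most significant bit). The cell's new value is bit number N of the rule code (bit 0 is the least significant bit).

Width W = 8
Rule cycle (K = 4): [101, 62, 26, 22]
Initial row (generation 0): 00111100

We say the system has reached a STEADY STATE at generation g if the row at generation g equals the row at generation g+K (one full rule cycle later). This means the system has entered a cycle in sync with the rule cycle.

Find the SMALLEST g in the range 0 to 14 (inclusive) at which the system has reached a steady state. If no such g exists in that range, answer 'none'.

Gen 0: 00111100
Gen 1 (rule 101): 10000101
Gen 2 (rule 62): 11001111
Gen 3 (rule 26): 10111000
Gen 4 (rule 22): 10000100
Gen 5 (rule 101): 10110101
Gen 6 (rule 62): 11101111
Gen 7 (rule 26): 10001000
Gen 8 (rule 22): 11011100
Gen 9 (rule 101): 01100101
Gen 10 (rule 62): 11011111
Gen 11 (rule 26): 10010000
Gen 12 (rule 22): 11111000
Gen 13 (rule 101): 00001011
Gen 14 (rule 62): 00011110
Gen 15 (rule 26): 00110001
Gen 16 (rule 22): 01001011
Gen 17 (rule 101): 01001101
Gen 18 (rule 62): 11111011

Answer: none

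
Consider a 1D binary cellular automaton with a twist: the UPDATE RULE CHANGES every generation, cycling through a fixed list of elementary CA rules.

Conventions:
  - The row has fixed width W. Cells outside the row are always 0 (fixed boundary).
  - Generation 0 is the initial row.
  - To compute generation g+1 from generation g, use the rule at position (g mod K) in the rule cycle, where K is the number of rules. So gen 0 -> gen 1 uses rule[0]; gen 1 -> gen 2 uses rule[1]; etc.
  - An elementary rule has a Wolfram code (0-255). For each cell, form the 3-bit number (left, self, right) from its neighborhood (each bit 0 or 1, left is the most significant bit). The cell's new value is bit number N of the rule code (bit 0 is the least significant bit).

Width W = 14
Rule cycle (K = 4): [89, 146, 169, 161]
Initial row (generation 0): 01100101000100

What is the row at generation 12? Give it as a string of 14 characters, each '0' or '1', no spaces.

Answer: 00100000001001

Derivation:
Gen 0: 01100101000100
Gen 1 (rule 89): 01110000110011
Gen 2 (rule 146): 10101001001100
Gen 3 (rule 169): 01010000001001
Gen 4 (rule 161): 00100111100000
Gen 5 (rule 89): 10010100111111
Gen 6 (rule 146): 01100011011110
Gen 7 (rule 169): 01001010111100
Gen 8 (rule 161): 00000101011001
Gen 9 (rule 89): 11110000011100
Gen 10 (rule 146): 01101000101010
Gen 11 (rule 169): 01010010010100
Gen 12 (rule 161): 00100000001001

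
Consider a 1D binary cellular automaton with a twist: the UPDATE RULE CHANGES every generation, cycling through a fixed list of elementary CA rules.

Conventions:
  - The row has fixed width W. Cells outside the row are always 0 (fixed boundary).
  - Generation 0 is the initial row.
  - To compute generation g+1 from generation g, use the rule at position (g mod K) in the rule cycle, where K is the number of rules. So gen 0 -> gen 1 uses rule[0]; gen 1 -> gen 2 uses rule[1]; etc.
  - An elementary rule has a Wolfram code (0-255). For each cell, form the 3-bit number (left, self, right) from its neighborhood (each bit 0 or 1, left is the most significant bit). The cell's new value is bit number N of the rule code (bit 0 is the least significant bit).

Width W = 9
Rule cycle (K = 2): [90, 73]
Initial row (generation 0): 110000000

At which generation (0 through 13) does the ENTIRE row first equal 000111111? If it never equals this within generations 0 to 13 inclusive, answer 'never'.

Answer: never

Derivation:
Gen 0: 110000000
Gen 1 (rule 90): 111000000
Gen 2 (rule 73): 101011111
Gen 3 (rule 90): 000010001
Gen 4 (rule 73): 111000100
Gen 5 (rule 90): 101101010
Gen 6 (rule 73): 001100000
Gen 7 (rule 90): 011110000
Gen 8 (rule 73): 010010111
Gen 9 (rule 90): 101100101
Gen 10 (rule 73): 001100000
Gen 11 (rule 90): 011110000
Gen 12 (rule 73): 010010111
Gen 13 (rule 90): 101100101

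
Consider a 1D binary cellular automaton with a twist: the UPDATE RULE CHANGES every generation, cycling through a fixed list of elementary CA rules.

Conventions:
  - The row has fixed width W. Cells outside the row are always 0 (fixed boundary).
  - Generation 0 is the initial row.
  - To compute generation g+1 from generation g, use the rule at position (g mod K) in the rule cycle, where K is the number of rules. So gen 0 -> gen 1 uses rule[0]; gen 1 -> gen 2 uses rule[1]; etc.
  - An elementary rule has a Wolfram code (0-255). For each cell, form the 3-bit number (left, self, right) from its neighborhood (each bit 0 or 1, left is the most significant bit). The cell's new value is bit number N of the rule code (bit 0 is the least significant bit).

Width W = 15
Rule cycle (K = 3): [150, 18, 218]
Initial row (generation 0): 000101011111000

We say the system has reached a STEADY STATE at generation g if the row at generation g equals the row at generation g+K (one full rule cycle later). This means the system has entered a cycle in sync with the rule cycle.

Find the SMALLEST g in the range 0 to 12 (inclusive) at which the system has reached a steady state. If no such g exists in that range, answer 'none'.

Answer: 5

Derivation:
Gen 0: 000101011111000
Gen 1 (rule 150): 001101001110100
Gen 2 (rule 18): 010000110000010
Gen 3 (rule 218): 101001111000101
Gen 4 (rule 150): 101110110101101
Gen 5 (rule 18): 000000000000000
Gen 6 (rule 218): 000000000000000
Gen 7 (rule 150): 000000000000000
Gen 8 (rule 18): 000000000000000
Gen 9 (rule 218): 000000000000000
Gen 10 (rule 150): 000000000000000
Gen 11 (rule 18): 000000000000000
Gen 12 (rule 218): 000000000000000
Gen 13 (rule 150): 000000000000000
Gen 14 (rule 18): 000000000000000
Gen 15 (rule 218): 000000000000000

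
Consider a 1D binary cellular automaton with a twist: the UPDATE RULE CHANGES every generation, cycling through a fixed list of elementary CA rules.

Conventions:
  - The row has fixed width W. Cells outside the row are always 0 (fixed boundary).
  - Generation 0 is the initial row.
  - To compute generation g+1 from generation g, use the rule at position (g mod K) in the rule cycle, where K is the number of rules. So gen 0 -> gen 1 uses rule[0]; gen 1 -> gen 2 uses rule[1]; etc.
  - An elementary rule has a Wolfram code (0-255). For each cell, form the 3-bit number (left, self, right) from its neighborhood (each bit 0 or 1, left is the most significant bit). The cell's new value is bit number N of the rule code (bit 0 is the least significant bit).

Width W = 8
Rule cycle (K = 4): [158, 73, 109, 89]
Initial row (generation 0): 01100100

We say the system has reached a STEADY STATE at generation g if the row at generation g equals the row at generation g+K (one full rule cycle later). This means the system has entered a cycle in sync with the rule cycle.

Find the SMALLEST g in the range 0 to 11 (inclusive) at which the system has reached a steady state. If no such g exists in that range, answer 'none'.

Gen 0: 01100100
Gen 1 (rule 158): 11011110
Gen 2 (rule 73): 11010010
Gen 3 (rule 109): 11110010
Gen 4 (rule 89): 10011001
Gen 5 (rule 158): 11110111
Gen 6 (rule 73): 10010101
Gen 7 (rule 109): 10011111
Gen 8 (rule 89): 01010001
Gen 9 (rule 158): 11011011
Gen 10 (rule 73): 11011011
Gen 11 (rule 109): 11111111
Gen 12 (rule 89): 10000001
Gen 13 (rule 158): 11000011
Gen 14 (rule 73): 11011011
Gen 15 (rule 109): 11111111

Answer: 10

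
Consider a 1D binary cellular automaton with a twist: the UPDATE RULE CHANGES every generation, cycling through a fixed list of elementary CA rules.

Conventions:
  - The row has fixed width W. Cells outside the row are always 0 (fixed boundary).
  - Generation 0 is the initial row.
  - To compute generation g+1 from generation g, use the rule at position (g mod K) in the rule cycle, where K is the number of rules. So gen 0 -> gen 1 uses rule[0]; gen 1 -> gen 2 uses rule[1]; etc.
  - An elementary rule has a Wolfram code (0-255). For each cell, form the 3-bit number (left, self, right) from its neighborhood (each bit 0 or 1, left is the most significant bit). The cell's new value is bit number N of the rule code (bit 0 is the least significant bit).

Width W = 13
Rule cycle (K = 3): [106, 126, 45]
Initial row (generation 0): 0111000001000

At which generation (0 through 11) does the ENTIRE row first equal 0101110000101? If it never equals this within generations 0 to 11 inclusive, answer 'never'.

Answer: never

Derivation:
Gen 0: 0111000001000
Gen 1 (rule 106): 1101000010000
Gen 2 (rule 126): 1111100111000
Gen 3 (rule 45): 1000000100011
Gen 4 (rule 106): 0000001000111
Gen 5 (rule 126): 0000011101101
Gen 6 (rule 45): 1111010011011
Gen 7 (rule 106): 1001100111111
Gen 8 (rule 126): 1111111100001
Gen 9 (rule 45): 1000000001101
Gen 10 (rule 106): 0000000011110
Gen 11 (rule 126): 0000000110011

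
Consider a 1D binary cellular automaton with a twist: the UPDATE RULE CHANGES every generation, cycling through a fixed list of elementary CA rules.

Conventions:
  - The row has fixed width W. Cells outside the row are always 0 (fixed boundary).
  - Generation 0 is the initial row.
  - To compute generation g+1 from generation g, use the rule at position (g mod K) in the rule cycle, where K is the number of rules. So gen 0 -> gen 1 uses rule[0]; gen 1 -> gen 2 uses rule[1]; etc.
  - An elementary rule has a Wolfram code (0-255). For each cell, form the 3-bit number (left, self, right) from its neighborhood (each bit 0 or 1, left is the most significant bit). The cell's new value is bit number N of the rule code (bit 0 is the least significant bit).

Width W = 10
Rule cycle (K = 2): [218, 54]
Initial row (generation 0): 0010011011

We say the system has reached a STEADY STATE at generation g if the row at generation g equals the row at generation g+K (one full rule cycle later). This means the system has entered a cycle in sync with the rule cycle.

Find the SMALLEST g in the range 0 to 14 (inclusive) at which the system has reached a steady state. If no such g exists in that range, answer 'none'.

Gen 0: 0010011011
Gen 1 (rule 218): 0101111011
Gen 2 (rule 54): 1110000100
Gen 3 (rule 218): 1111001010
Gen 4 (rule 54): 0000111111
Gen 5 (rule 218): 0001111111
Gen 6 (rule 54): 0010000000
Gen 7 (rule 218): 0101000000
Gen 8 (rule 54): 1111100000
Gen 9 (rule 218): 1111110000
Gen 10 (rule 54): 0000001000
Gen 11 (rule 218): 0000010100
Gen 12 (rule 54): 0000111110
Gen 13 (rule 218): 0001111111
Gen 14 (rule 54): 0010000000
Gen 15 (rule 218): 0101000000
Gen 16 (rule 54): 1111100000

Answer: none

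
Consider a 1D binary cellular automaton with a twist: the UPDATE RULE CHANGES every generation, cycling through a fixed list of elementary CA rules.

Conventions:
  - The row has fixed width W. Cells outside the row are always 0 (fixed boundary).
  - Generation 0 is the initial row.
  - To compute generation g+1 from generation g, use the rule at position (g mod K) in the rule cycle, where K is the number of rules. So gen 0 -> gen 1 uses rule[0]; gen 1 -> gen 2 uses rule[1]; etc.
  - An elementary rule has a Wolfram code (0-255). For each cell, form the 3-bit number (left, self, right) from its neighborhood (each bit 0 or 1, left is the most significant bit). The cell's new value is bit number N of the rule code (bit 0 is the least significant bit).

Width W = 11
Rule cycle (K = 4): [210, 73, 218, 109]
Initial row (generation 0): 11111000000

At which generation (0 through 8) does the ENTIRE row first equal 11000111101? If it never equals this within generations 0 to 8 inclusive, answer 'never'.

Answer: never

Derivation:
Gen 0: 11111000000
Gen 1 (rule 210): 01111100000
Gen 2 (rule 73): 01000101111
Gen 3 (rule 218): 10101001111
Gen 4 (rule 109): 11111001001
Gen 5 (rule 210): 01111110110
Gen 6 (rule 73): 01000010110
Gen 7 (rule 218): 10100100111
Gen 8 (rule 109): 11100100101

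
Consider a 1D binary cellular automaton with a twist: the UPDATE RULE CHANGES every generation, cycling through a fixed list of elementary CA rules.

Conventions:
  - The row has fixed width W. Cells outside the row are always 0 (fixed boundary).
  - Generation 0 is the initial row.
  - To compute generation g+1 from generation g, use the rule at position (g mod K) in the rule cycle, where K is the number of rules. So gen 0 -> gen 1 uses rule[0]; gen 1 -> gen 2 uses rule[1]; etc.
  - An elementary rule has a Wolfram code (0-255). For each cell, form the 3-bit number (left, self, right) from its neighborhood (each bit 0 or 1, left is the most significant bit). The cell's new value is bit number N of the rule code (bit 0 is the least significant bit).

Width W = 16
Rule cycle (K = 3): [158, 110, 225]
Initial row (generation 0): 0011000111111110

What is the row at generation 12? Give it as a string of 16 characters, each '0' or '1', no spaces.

Answer: 0010010111011011

Derivation:
Gen 0: 0011000111111110
Gen 1 (rule 158): 0110101111111101
Gen 2 (rule 110): 1111111000000111
Gen 3 (rule 225): 0111111011110011
Gen 4 (rule 158): 1111110011101110
Gen 5 (rule 110): 1000010110111010
Gen 6 (rule 225): 0011001011011100
Gen 7 (rule 158): 0110111010011010
Gen 8 (rule 110): 1111101110111110
Gen 9 (rule 225): 0111110111011110
Gen 10 (rule 158): 1111100110011101
Gen 11 (rule 110): 1000101110110111
Gen 12 (rule 225): 0010010111011011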